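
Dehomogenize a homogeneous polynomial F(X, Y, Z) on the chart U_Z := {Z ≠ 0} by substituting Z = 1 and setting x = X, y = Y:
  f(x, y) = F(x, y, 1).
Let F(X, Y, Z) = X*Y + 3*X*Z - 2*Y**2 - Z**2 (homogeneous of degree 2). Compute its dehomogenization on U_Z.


f(x, y) = x*y + 3*x - 2*y**2 - 1

On U_Z we set Z = 1. Each monomial c·X^i·Y^j·Z^k in F becomes c·x^i·y^j·1^k = c·x^i·y^j.
Substituting Z = 1: F(X, Y, 1) = x*y + 3*x - 2*y**2 - 1.
Note: deg(f) ≤ deg(F) = 2; strict inequality happens when F is divisible by Z (lost terms).


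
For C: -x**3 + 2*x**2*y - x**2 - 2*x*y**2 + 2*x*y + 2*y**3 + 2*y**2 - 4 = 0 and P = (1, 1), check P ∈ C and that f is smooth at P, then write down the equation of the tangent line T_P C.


Tangent line at P: -x + 10*y - 9 = 0.

Step 1: f(1, 1) = 0, so P lies on C.
Step 2: partial derivatives
  f_x(x, y) = -3*x**2 + 4*x*y - 2*x - 2*y**2 + 2*y, f_y(x, y) = 2*x**2 - 4*x*y + 2*x + 6*y**2 + 4*y.
  f_x(P) = -1, f_y(P) = 10 (gradient nonzero, so P is smooth).
Step 3: tangent line at P: -1·(x − 1) + 10·(y − 1) = 0.
Expanding: -x + 10*y - 9 = 0.


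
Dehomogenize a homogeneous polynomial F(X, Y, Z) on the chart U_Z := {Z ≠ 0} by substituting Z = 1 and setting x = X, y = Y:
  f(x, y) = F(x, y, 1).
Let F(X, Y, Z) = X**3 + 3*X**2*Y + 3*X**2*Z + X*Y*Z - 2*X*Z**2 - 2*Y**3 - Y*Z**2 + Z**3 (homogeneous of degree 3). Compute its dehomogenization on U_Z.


f(x, y) = x**3 + 3*x**2*y + 3*x**2 + x*y - 2*x - 2*y**3 - y + 1

On U_Z we set Z = 1. Each monomial c·X^i·Y^j·Z^k in F becomes c·x^i·y^j·1^k = c·x^i·y^j.
Substituting Z = 1: F(X, Y, 1) = x**3 + 3*x**2*y + 3*x**2 + x*y - 2*x - 2*y**3 - y + 1.
Note: deg(f) ≤ deg(F) = 3; strict inequality happens when F is divisible by Z (lost terms).


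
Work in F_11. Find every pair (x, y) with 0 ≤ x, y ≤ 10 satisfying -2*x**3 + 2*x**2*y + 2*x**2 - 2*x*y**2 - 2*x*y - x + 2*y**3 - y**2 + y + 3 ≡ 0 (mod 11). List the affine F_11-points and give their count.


Affine F_11-points: {(2, 5), (2, 6), (2, 8), (3, 2), (5, 5), (6, 0), (6, 6), (7, 3), (8, 1), (10, 5), (10, 6)}; count = 11.

For each of the 121 pairs (x, y) ∈ F_11², evaluate f(x, y) mod 11. Record the zeros.
  x = 0: [0↦3, 1↦5, 2↦6, 3↦7, 4↦9, 5↦2, 6↦9, 7↦9, 8↦3, 9↦3, 10↦10]  zeros at y ∈ ∅
  x = 1: [0↦2, 1↦2, 2↦8, 3↦10, 4↦9, 5↦6, 6↦2, 7↦9, 8↦6, 9↦5, 10↦7]  zeros at y ∈ ∅
  x = 2: [0↦4, 1↦6, 2↦10, 3↦6, 4↦6, 5↦0, 6↦0, 7↦7, 8↦0, 9↦2, 10↦3]  zeros at y ∈ {5, 6, 8}
  x = 3: [0↦8, 1↦5, 2↦0, 3↦5, 4↦10, 5↦5, 6↦2, 7↦2, 8↦6, 9↦4, 10↦8]  zeros at y ∈ {2}
  x = 4: [0↦2, 1↦9, 2↦10, 3↦6, 4↦9, 5↦9, 6↦7, 7↦4, 8↦1, 9↦10, 10↦10]  zeros at y ∈ ∅
  x = 5: [0↦7, 1↦6, 2↦6, 3↦8, 4↦2, 5↦0, 6↦3, 7↦1, 8↦6, 9↦8, 10↦8]  zeros at y ∈ {5}
  x = 6: [0↦0, 1↦6, 2↦9, 3↦10, 4↦10, 5↦10, 6↦0, 7↦3, 8↦9, 9↦8, 10↦1]  zeros at y ∈ {0, 6}
  x = 7: [0↦2, 1↦8, 2↦7, 3↦0, 4↦10, 5↦5, 6↦8, 7↦9, 8↦9, 9↦9, 10↦10]  zeros at y ∈ {3}
  x = 8: [0↦1, 1↦0, 2↦10, 3↦10, 4↦1, 5↦6, 6↦4, 7↦7, 8↦5, 9↦10, 10↦1]  zeros at y ∈ {1}
  x = 9: [0↦7, 1↦3, 2↦6, 3↦6, 4↦4, 5↦1, 6↦9, 7↦7, 8↦7, 9↦10, 10↦6]  zeros at y ∈ ∅
  x = 10: [0↦8, 1↦5, 2↦5, 3↦9, 4↦7, 5↦0, 6↦0, 7↦8, 8↦3, 9↦8, 10↦2]  zeros at y ∈ {5, 6}
Collecting zeros: affine points = {(2, 5), (2, 6), (2, 8), (3, 2), (5, 5), (6, 0), (6, 6), (7, 3), (8, 1), (10, 5), (10, 6)}.
Total count |C(F_11)_aff| = 11.


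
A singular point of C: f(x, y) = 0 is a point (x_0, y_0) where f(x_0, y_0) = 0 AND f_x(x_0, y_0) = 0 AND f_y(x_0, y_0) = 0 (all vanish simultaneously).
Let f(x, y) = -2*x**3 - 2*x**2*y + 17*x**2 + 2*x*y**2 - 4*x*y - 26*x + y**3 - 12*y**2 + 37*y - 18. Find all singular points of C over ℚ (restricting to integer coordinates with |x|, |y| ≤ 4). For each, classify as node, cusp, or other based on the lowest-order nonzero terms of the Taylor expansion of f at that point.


Singular points: {(2, 3)}; classification: node.

Compute partial derivatives:
  f_x = -6*x**2 - 4*x*y + 34*x + 2*y**2 - 4*y - 26.
  f_y = -2*x**2 + 4*x*y - 4*x + 3*y**2 - 24*y + 37.
Scan x_0 ∈ {−4, ..., 4}. For each x_0, f_y(x_0, y) is a polynomial in y; find its integer roots y ∈ {−4, ..., 4}, then test f_x and f at those candidates.
  x = -4: f_y(-4, y) = 3*y**2 - 40*y + 21; no integer root y with |y| ≤ 4.
  x = -3: f_y(-3, y) = 3*y**2 - 36*y + 31; no integer root y with |y| ≤ 4.
  x = -2: f_y(-2, y) = 3*y**2 - 32*y + 37; no integer root y with |y| ≤ 4.
  x = -1: f_y(-1, y) = 3*y**2 - 28*y + 39; no integer root y with |y| ≤ 4.
  x = 0: f_y(0, y) = 3*y**2 - 24*y + 37; no integer root y with |y| ≤ 4.
  x = 1: f_y(1, y) = 3*y**2 - 20*y + 31; no integer root y with |y| ≤ 4.
  x = 2: f_y(2, y) = 3*y**2 - 16*y + 21; vanishes at y ∈ {3}. (2, 3): f_x = 0, f = 0 — SINGULAR.
  x = 3: f_y(3, y) = 3*y**2 - 12*y + 7; no integer root y with |y| ≤ 4.
  x = 4: f_y(4, y) = 3*y**2 - 8*y - 11; vanishes at y ∈ {-1}. (4, -1): f_x = 36 ≠ 0.
Only singular point on the grid: (2, 3).
Classify: substitute x = 2 + u, y = 3 + v and expand: f = -2*u**3 - 2*u**2*v - u**2 + 2*u*v**2 + v**3 + v**2.
No constant or linear terms (consistent with a singular point). Quadratic part: -u**2 + v**2. Cubic part: -2*u**3 - 2*u**2*v + 2*u*v**2 + v**3.
The quadratic part v**2 - u**2 = (v − u)(v + u) splits into two distinct linear factors, so there are two distinct tangent lines y − 3 = ±(x − 2) — this is a node (ordinary double point).
Classification: node.


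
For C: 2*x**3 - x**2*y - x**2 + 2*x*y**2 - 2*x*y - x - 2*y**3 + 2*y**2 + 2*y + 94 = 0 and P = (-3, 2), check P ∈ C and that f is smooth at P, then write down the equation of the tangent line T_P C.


Tangent line at P: 75*x - 41*y + 307 = 0.

Step 1: f(-3, 2) = 0, so P lies on C.
Step 2: partial derivatives
  f_x(x, y) = 6*x**2 - 2*x*y - 2*x + 2*y**2 - 2*y - 1, f_y(x, y) = -x**2 + 4*x*y - 2*x - 6*y**2 + 4*y + 2.
  f_x(P) = 75, f_y(P) = -41 (gradient nonzero, so P is smooth).
Step 3: tangent line at P: 75·(x − -3) + -41·(y − 2) = 0.
Expanding: 75*x - 41*y + 307 = 0.


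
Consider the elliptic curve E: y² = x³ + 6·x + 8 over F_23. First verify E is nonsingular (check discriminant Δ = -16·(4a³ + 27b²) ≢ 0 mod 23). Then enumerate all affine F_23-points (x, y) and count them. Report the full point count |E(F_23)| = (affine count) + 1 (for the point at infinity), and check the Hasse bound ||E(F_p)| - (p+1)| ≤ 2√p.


Affine points = {(0, 10), (0, 13), (4, 2), (4, 21), (5, 5), (5, 18), (7, 5), (7, 18), (8, 4), (8, 19), (9, 3), (9, 20), (11, 5), (11, 18), (13, 11), (13, 12), (15, 0), (17, 3), (17, 20), (19, 9), (19, 14), (20, 3), (20, 20), (22, 1), (22, 22)}; affine count = 25; |E(F_23)| = 26.

Discriminant check: Δ ∝ 4a³ + 27b² = 4·6³ + 27·8² = 4·216 + 27·64 ≡ 16 (mod 23). Nonzero ⇒ E is nonsingular.
For each x ∈ F_23, compute rhs = x³ + 6·x + 8 mod 23, then count y ∈ F_23 with y² ≡ rhs.
  x = 0: rhs = 8, matching y values: 10, 13 (2 points).
  x = 1: rhs = 15, matching y values: none (0 points).
  x = 2: rhs = 5, matching y values: none (0 points).
  x = 3: rhs = 7, matching y values: none (0 points).
  x = 4: rhs = 4, matching y values: 2, 21 (2 points).
  x = 5: rhs = 2, matching y values: 5, 18 (2 points).
  x = 6: rhs = 7, matching y values: none (0 points).
  x = 7: rhs = 2, matching y values: 5, 18 (2 points).
  x = 8: rhs = 16, matching y values: 4, 19 (2 points).
  x = 9: rhs = 9, matching y values: 3, 20 (2 points).
  x = 10: rhs = 10, matching y values: none (0 points).
  x = 11: rhs = 2, matching y values: 5, 18 (2 points).
  x = 12: rhs = 14, matching y values: none (0 points).
  x = 13: rhs = 6, matching y values: 11, 12 (2 points).
  x = 14: rhs = 7, matching y values: none (0 points).
  x = 15: rhs = 0, matching y values: 0 (1 points).
  x = 16: rhs = 14, matching y values: none (0 points).
  x = 17: rhs = 9, matching y values: 3, 20 (2 points).
  x = 18: rhs = 14, matching y values: none (0 points).
  x = 19: rhs = 12, matching y values: 9, 14 (2 points).
  x = 20: rhs = 9, matching y values: 3, 20 (2 points).
  x = 21: rhs = 11, matching y values: none (0 points).
  x = 22: rhs = 1, matching y values: 1, 22 (2 points).
Total affine count: 25.
Full point count |E(F_23)| = 25 + 1 = 26.
Hasse bound: |26 − (23+1)| = |2| = 2 ≤ 2√23 ≈ 9.5917 ✓.


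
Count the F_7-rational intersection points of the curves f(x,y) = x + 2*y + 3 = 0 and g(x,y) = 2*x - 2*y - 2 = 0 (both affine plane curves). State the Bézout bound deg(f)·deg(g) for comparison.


Common zeros: {(2, 1)}; count = 1; Bézout bound = 1.

deg(f) = 1, deg(g) = 1, so Bézout bound = 1.
Scan x ∈ F_7. For each x, list the y ∈ F_7 with f(x, y) ≡ 0 and those with g(x, y) ≡ 0 (mod 7); the common zeros in that column are the intersection.
  x = 0: f ≡ 0 at y ∈ {2}; g ≡ 0 at y ∈ {6}; common: ∅.
  x = 1: f ≡ 0 at y ∈ {5}; g ≡ 0 at y ∈ {0}; common: ∅.
  x = 2: f ≡ 0 at y ∈ {1}; g ≡ 0 at y ∈ {1}; common: {1}.
  x = 3: f ≡ 0 at y ∈ {4}; g ≡ 0 at y ∈ {2}; common: ∅.
  x = 4: f ≡ 0 at y ∈ {0}; g ≡ 0 at y ∈ {3}; common: ∅.
  x = 5: f ≡ 0 at y ∈ {3}; g ≡ 0 at y ∈ {4}; common: ∅.
  x = 6: f ≡ 0 at y ∈ {6}; g ≡ 0 at y ∈ {5}; common: ∅.
Collecting: common zeros = {(2, 1)}, so the count is 1.
Comparison with the Bézout bound: 1 ≤ 1 = deg(f)·deg(g), as expected for curves with no common component (the bound is attained).


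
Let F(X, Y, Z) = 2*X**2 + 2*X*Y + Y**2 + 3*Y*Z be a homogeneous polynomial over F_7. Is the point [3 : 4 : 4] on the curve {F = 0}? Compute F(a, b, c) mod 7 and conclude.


F(3,4,4) ≡ 1 (mod 7); P is NOT on the curve.

Evaluate F(3, 4, 4) term-by-term (mod 7).
  2*X**2 ↦ 2·9·1·1 = 18
  2*X*Y ↦ 2·3·4·1 = 24
  Y**2 ↦ 1·1·16·1 = 16
  3*Y*Z ↦ 3·1·4·4 = 48
Sum: F(3, 4, 4) = (18) + (24) + (16) + (48) = 106.
Reducing mod 7: 106 ≡ 1 (mod 7).
Since F(a, b, c) ≡ 1 ≠ 0 (mod 7), P does NOT lie on the curve.


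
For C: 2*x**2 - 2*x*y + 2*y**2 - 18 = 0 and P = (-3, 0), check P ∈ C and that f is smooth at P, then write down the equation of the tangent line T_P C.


Tangent line at P: -12*x + 6*y - 36 = 0.

Step 1: f(-3, 0) = 0, so P lies on C.
Step 2: partial derivatives
  f_x(x, y) = 4*x - 2*y, f_y(x, y) = -2*x + 4*y.
  f_x(P) = -12, f_y(P) = 6 (gradient nonzero, so P is smooth).
Step 3: tangent line at P: -12·(x − -3) + 6·(y − 0) = 0.
Expanding: -12*x + 6*y - 36 = 0.


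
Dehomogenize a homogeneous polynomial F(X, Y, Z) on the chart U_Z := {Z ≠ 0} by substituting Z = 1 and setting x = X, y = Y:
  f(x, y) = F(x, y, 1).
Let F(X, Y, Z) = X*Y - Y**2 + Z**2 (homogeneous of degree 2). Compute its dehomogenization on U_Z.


f(x, y) = x*y - y**2 + 1

On U_Z we set Z = 1. Each monomial c·X^i·Y^j·Z^k in F becomes c·x^i·y^j·1^k = c·x^i·y^j.
Substituting Z = 1: F(X, Y, 1) = x*y - y**2 + 1.
Note: deg(f) ≤ deg(F) = 2; strict inequality happens when F is divisible by Z (lost terms).


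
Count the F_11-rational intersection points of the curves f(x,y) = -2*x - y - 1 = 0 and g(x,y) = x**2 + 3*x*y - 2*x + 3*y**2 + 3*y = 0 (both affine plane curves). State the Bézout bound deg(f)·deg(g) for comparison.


Common zeros: {(0, 10), (3, 4)}; count = 2; Bézout bound = 2.

deg(f) = 1, deg(g) = 2, so Bézout bound = 2.
Scan x ∈ F_11. For each x, list the y ∈ F_11 with f(x, y) ≡ 0 and those with g(x, y) ≡ 0 (mod 11); the common zeros in that column are the intersection.
  x = 0: f ≡ 0 at y ∈ {10}; g ≡ 0 at y ∈ {0, 10}; common: {10}.
  x = 1: f ≡ 0 at y ∈ {8}; g ≡ 0 at y ∈ {3, 6}; common: ∅.
  x = 2: f ≡ 0 at y ∈ {6}; g ≡ 0 at y ∈ {0, 8}; common: ∅.
  x = 3: f ≡ 0 at y ∈ {4}; g ≡ 0 at y ∈ {3, 4}; common: {4}.
  x = 4: f ≡ 0 at y ∈ {2}; g ≡ 0 at y ∈ ∅; common: ∅.
  x = 5: f ≡ 0 at y ∈ {0}; g ≡ 0 at y ∈ {6, 10}; common: ∅.
  x = 6: f ≡ 0 at y ∈ {9}; g ≡ 0 at y ∈ ∅; common: ∅.
  x = 7: f ≡ 0 at y ∈ {7}; g ≡ 0 at y ∈ ∅; common: ∅.
  x = 8: f ≡ 0 at y ∈ {5}; g ≡ 0 at y ∈ ∅; common: ∅.
  x = 9: f ≡ 0 at y ∈ {3}; g ≡ 0 at y ∈ {4, 8}; common: ∅.
  x = 10: f ≡ 0 at y ∈ {1}; g ≡ 0 at y ∈ ∅; common: ∅.
Collecting: common zeros = {(0, 10), (3, 4)}, so the count is 2.
Comparison with the Bézout bound: 2 ≤ 2 = deg(f)·deg(g), as expected for curves with no common component (the bound is attained).


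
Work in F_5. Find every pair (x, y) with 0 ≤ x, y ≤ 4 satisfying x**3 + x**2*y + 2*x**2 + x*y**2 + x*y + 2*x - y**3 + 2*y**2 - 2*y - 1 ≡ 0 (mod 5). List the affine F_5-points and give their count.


Affine F_5-points: {(0, 2), (2, 2), (2, 3), (2, 4), (3, 0), (4, 2)}; count = 6.

For each of the 25 pairs (x, y) ∈ F_5², evaluate f(x, y) mod 5. Record the zeros.
  x = 0: [0↦4, 1↦3, 2↦0, 3↦4, 4↦4]  zeros at y ∈ {2}
  x = 1: [0↦4, 1↦1, 2↦3, 3↦4, 4↦3]  zeros at y ∈ ∅
  x = 2: [0↦4, 1↦1, 2↦0, 3↦0, 4↦0]  zeros at y ∈ {2, 3, 4}
  x = 3: [0↦0, 1↦4, 2↦2, 3↦3, 4↦1]  zeros at y ∈ {0}
  x = 4: [0↦3, 1↦1, 2↦0, 3↦4, 4↦2]  zeros at y ∈ {2}
Collecting zeros: affine points = {(0, 2), (2, 2), (2, 3), (2, 4), (3, 0), (4, 2)}.
Total count |C(F_5)_aff| = 6.


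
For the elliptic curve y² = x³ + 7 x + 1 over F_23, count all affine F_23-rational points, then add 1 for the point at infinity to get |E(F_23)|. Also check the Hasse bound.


Affine points = {(0, 1), (0, 22), (1, 3), (1, 20), (2, 0), (3, 7), (3, 16), (4, 1), (4, 22), (5, 0), (6, 11), (6, 12), (7, 5), (7, 18), (10, 6), (10, 17), (11, 11), (11, 12), (13, 9), (13, 14), (15, 10), (15, 13), (16, 0), (18, 5), (18, 18), (19, 1), (19, 22), (21, 5), (21, 18), (22, 4), (22, 19)}; affine count = 31; |E(F_23)| = 32.

Discriminant check: Δ ∝ 4a³ + 27b² = 4·7³ + 27·1² = 4·343 + 27·1 ≡ 19 (mod 23). Nonzero ⇒ E is nonsingular.
For each x ∈ F_23, compute rhs = x³ + 7·x + 1 mod 23, then count y ∈ F_23 with y² ≡ rhs.
  x = 0: rhs = 1, matching y values: 1, 22 (2 points).
  x = 1: rhs = 9, matching y values: 3, 20 (2 points).
  x = 2: rhs = 0, matching y values: 0 (1 points).
  x = 3: rhs = 3, matching y values: 7, 16 (2 points).
  x = 4: rhs = 1, matching y values: 1, 22 (2 points).
  x = 5: rhs = 0, matching y values: 0 (1 points).
  x = 6: rhs = 6, matching y values: 11, 12 (2 points).
  x = 7: rhs = 2, matching y values: 5, 18 (2 points).
  x = 8: rhs = 17, matching y values: none (0 points).
  x = 9: rhs = 11, matching y values: none (0 points).
  x = 10: rhs = 13, matching y values: 6, 17 (2 points).
  x = 11: rhs = 6, matching y values: 11, 12 (2 points).
  x = 12: rhs = 19, matching y values: none (0 points).
  x = 13: rhs = 12, matching y values: 9, 14 (2 points).
  x = 14: rhs = 14, matching y values: none (0 points).
  x = 15: rhs = 8, matching y values: 10, 13 (2 points).
  x = 16: rhs = 0, matching y values: 0 (1 points).
  x = 17: rhs = 19, matching y values: none (0 points).
  x = 18: rhs = 2, matching y values: 5, 18 (2 points).
  x = 19: rhs = 1, matching y values: 1, 22 (2 points).
  x = 20: rhs = 22, matching y values: none (0 points).
  x = 21: rhs = 2, matching y values: 5, 18 (2 points).
  x = 22: rhs = 16, matching y values: 4, 19 (2 points).
Total affine count: 31.
Full point count |E(F_23)| = 31 + 1 = 32.
Hasse bound: |32 − (23+1)| = |8| = 8 ≤ 2√23 ≈ 9.5917 ✓.


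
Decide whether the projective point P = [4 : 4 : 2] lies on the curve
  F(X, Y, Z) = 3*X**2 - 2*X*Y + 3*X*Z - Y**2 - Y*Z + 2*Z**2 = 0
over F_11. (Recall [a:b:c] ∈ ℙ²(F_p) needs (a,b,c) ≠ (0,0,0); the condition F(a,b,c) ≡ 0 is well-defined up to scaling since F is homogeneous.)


F(4,4,2) ≡ 2 (mod 11); P is NOT on the curve.

Evaluate F(4, 4, 2) term-by-term (mod 11).
  3*X**2 ↦ 3·16·1·1 = 48
  -2*X*Y ↦ -2·4·4·1 = -32
  3*X*Z ↦ 3·4·1·2 = 24
  -Y**2 ↦ -1·1·16·1 = -16
  -Y*Z ↦ -1·1·4·2 = -8
  2*Z**2 ↦ 2·1·1·4 = 8
Sum: F(4, 4, 2) = (48) + (-32) + (24) + (-16) + (-8) + (8) = 24.
Reducing mod 11: 24 ≡ 2 (mod 11).
Since F(a, b, c) ≡ 2 ≠ 0 (mod 11), P does NOT lie on the curve.


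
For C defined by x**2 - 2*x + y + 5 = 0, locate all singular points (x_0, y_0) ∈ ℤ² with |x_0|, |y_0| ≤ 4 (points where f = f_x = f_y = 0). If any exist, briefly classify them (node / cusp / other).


No singular points in the scanned grid; C is smooth there.

Compute partial derivatives:
  f_x = 2*x - 2.
  f_y = 1.
f_y = 1 is a nonzero constant, so f_y never vanishes: no point (x, y) can satisfy f = f_x = f_y = 0. In particular no (x, y) ∈ {−4, ..., 4}² is singular; the curve is smooth.


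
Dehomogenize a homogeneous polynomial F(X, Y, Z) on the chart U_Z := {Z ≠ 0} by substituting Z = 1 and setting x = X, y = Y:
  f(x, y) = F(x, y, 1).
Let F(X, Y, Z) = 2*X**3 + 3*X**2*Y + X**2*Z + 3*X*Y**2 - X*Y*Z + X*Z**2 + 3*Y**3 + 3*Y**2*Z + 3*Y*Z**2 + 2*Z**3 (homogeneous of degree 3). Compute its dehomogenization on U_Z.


f(x, y) = 2*x**3 + 3*x**2*y + x**2 + 3*x*y**2 - x*y + x + 3*y**3 + 3*y**2 + 3*y + 2

On U_Z we set Z = 1. Each monomial c·X^i·Y^j·Z^k in F becomes c·x^i·y^j·1^k = c·x^i·y^j.
Substituting Z = 1: F(X, Y, 1) = 2*x**3 + 3*x**2*y + x**2 + 3*x*y**2 - x*y + x + 3*y**3 + 3*y**2 + 3*y + 2.
Note: deg(f) ≤ deg(F) = 3; strict inequality happens when F is divisible by Z (lost terms).


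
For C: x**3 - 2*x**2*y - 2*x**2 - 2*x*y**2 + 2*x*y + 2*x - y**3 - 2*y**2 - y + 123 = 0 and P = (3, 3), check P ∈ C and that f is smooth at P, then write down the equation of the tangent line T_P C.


Tangent line at P: -31*x - 88*y + 357 = 0.

Step 1: f(3, 3) = 0, so P lies on C.
Step 2: partial derivatives
  f_x(x, y) = 3*x**2 - 4*x*y - 4*x - 2*y**2 + 2*y + 2, f_y(x, y) = -2*x**2 - 4*x*y + 2*x - 3*y**2 - 4*y - 1.
  f_x(P) = -31, f_y(P) = -88 (gradient nonzero, so P is smooth).
Step 3: tangent line at P: -31·(x − 3) + -88·(y − 3) = 0.
Expanding: -31*x - 88*y + 357 = 0.


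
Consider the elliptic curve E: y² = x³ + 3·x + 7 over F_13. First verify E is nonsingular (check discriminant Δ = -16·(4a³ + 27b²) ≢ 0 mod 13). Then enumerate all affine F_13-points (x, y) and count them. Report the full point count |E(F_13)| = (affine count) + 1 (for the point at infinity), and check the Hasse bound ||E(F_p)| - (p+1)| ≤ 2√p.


Affine points = {(3, 2), (3, 11), (5, 2), (5, 11), (8, 6), (8, 7), (9, 3), (9, 10), (10, 6), (10, 7), (12, 4), (12, 9)}; affine count = 12; |E(F_13)| = 13.

Discriminant check: Δ ∝ 4a³ + 27b² = 4·3³ + 27·7² = 4·27 + 27·49 ≡ 1 (mod 13). Nonzero ⇒ E is nonsingular.
For each x ∈ F_13, compute rhs = x³ + 3·x + 7 mod 13, then count y ∈ F_13 with y² ≡ rhs.
  x = 0: rhs = 7, matching y values: none (0 points).
  x = 1: rhs = 11, matching y values: none (0 points).
  x = 2: rhs = 8, matching y values: none (0 points).
  x = 3: rhs = 4, matching y values: 2, 11 (2 points).
  x = 4: rhs = 5, matching y values: none (0 points).
  x = 5: rhs = 4, matching y values: 2, 11 (2 points).
  x = 6: rhs = 7, matching y values: none (0 points).
  x = 7: rhs = 7, matching y values: none (0 points).
  x = 8: rhs = 10, matching y values: 6, 7 (2 points).
  x = 9: rhs = 9, matching y values: 3, 10 (2 points).
  x = 10: rhs = 10, matching y values: 6, 7 (2 points).
  x = 11: rhs = 6, matching y values: none (0 points).
  x = 12: rhs = 3, matching y values: 4, 9 (2 points).
Total affine count: 12.
Full point count |E(F_13)| = 12 + 1 = 13.
Hasse bound: |13 − (13+1)| = |-1| = 1 ≤ 2√13 ≈ 7.2111 ✓.


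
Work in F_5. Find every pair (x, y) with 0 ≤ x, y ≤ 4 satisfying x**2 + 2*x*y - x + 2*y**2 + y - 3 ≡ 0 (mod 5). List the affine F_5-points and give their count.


Affine F_5-points: {(0, 1), (3, 2), (4, 1), (4, 2)}; count = 4.

For each of the 25 pairs (x, y) ∈ F_5², evaluate f(x, y) mod 5. Record the zeros.
  x = 0: [0↦2, 1↦0, 2↦2, 3↦3, 4↦3]  zeros at y ∈ {1}
  x = 1: [0↦2, 1↦2, 2↦1, 3↦4, 4↦1]  zeros at y ∈ ∅
  x = 2: [0↦4, 1↦1, 2↦2, 3↦2, 4↦1]  zeros at y ∈ ∅
  x = 3: [0↦3, 1↦2, 2↦0, 3↦2, 4↦3]  zeros at y ∈ {2}
  x = 4: [0↦4, 1↦0, 2↦0, 3↦4, 4↦2]  zeros at y ∈ {1, 2}
Collecting zeros: affine points = {(0, 1), (3, 2), (4, 1), (4, 2)}.
Total count |C(F_5)_aff| = 4.


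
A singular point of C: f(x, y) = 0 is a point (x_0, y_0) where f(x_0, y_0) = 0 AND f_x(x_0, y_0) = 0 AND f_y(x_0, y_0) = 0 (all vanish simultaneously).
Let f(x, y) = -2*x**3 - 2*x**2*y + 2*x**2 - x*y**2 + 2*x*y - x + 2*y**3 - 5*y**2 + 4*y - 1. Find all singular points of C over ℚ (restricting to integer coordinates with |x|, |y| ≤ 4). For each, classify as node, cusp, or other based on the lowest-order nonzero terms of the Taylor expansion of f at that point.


Singular points: {(0, 1)}; classification: cusp.

Compute partial derivatives:
  f_x = -6*x**2 - 4*x*y + 4*x - y**2 + 2*y - 1.
  f_y = -2*x**2 - 2*x*y + 2*x + 6*y**2 - 10*y + 4.
Scan x_0 ∈ {−4, ..., 4}. For each x_0, f_y(x_0, y) is a polynomial in y; find its integer roots y ∈ {−4, ..., 4}, then test f_x and f at those candidates.
  x = -4: f_y(-4, y) = 6*y**2 - 2*y - 36; no integer root y with |y| ≤ 4.
  x = -3: f_y(-3, y) = 6*y**2 - 4*y - 20; no integer root y with |y| ≤ 4.
  x = -2: f_y(-2, y) = 6*y**2 - 6*y - 8; no integer root y with |y| ≤ 4.
  x = -1: f_y(-1, y) = 6*y**2 - 8*y; vanishes at y ∈ {0}. (-1, 0): f_x = -11 ≠ 0.
  x = 0: f_y(0, y) = 6*y**2 - 10*y + 4; vanishes at y ∈ {1}. (0, 1): f_x = 0, f = 0 — SINGULAR.
  x = 1: f_y(1, y) = 6*y**2 - 12*y + 4; no integer root y with |y| ≤ 4.
  x = 2: f_y(2, y) = 6*y**2 - 14*y; vanishes at y ∈ {0}. (2, 0): f_x = -17 ≠ 0.
  x = 3: f_y(3, y) = 6*y**2 - 16*y - 8; no integer root y with |y| ≤ 4.
  x = 4: f_y(4, y) = 6*y**2 - 18*y - 20; no integer root y with |y| ≤ 4.
Only singular point on the grid: (0, 1).
Classify: substitute x = 0 + u, y = 1 + v and expand: f = -2*u**3 - 2*u**2*v - u*v**2 + 2*v**3 + v**2.
No constant or linear terms (consistent with a singular point). Quadratic part: v**2. Cubic part: -2*u**3 - 2*u**2*v - u*v**2 + 2*v**3.
The quadratic part v**2 is a perfect square, so there is a single (double) tangent line v = 0, i.e. y = 1. Restricting the cubic part to that line (v = 0) leaves -2*u**3 ≠ 0, so f is not divisible by v and the branch is v² ≈ 2*u**3 to lowest order — this is a cusp.
Classification: cusp.


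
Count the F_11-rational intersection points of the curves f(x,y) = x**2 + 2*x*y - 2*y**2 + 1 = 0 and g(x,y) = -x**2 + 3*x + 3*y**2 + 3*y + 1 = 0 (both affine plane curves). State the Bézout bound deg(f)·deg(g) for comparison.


Common zeros: {(10, 3), (10, 7)}; count = 2; Bézout bound = 4.

deg(f) = 2, deg(g) = 2, so Bézout bound = 4.
Scan x ∈ F_11. For each x, list the y ∈ F_11 with f(x, y) ≡ 0 and those with g(x, y) ≡ 0 (mod 11); the common zeros in that column are the intersection.
  x = 0: f ≡ 0 at y ∈ ∅; g ≡ 0 at y ∈ ∅; common: ∅.
  x = 1: f ≡ 0 at y ∈ {4, 8}; g ≡ 0 at y ∈ ∅; common: ∅.
  x = 2: f ≡ 0 at y ∈ {4, 9}; g ≡ 0 at y ∈ ∅; common: ∅.
  x = 3: f ≡ 0 at y ∈ ∅; g ≡ 0 at y ∈ ∅; common: ∅.
  x = 4: f ≡ 0 at y ∈ ∅; g ≡ 0 at y ∈ {3, 7}; common: ∅.
  x = 5: f ≡ 0 at y ∈ {8}; g ≡ 0 at y ∈ ∅; common: ∅.
  x = 6: f ≡ 0 at y ∈ {3}; g ≡ 0 at y ∈ {1, 9}; common: ∅.
  x = 7: f ≡ 0 at y ∈ ∅; g ≡ 0 at y ∈ {4, 6}; common: ∅.
  x = 8: f ≡ 0 at y ∈ ∅; g ≡ 0 at y ∈ {1, 9}; common: ∅.
  x = 9: f ≡ 0 at y ∈ {2, 7}; g ≡ 0 at y ∈ ∅; common: ∅.
  x = 10: f ≡ 0 at y ∈ {3, 7}; g ≡ 0 at y ∈ {3, 7}; common: {3, 7}.
Collecting: common zeros = {(10, 3), (10, 7)}, so the count is 2.
Comparison with the Bézout bound: 2 ≤ 4 = deg(f)·deg(g), as expected for curves with no common component (the affine F_11-count falls short of the bound because intersections may lie at infinity, over extension fields, or carry multiplicity).


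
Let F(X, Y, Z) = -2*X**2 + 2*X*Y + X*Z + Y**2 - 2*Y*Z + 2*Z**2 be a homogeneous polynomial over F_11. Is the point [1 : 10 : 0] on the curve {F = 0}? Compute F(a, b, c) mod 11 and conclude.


F(1,10,0) ≡ 8 (mod 11); P is NOT on the curve.

Evaluate F(1, 10, 0) term-by-term (mod 11).
  -2*X**2 ↦ -2·1·1·1 = -2
  2*X*Y ↦ 2·1·10·1 = 20
  X*Z ↦ 1·1·1·0 = 0
  Y**2 ↦ 1·1·100·1 = 100
  -2*Y*Z ↦ -2·1·10·0 = 0
  2*Z**2 ↦ 2·1·1·0 = 0
Sum: F(1, 10, 0) = (-2) + (20) + (0) + (100) + (0) + (0) = 118.
Reducing mod 11: 118 ≡ 8 (mod 11).
Since F(a, b, c) ≡ 8 ≠ 0 (mod 11), P does NOT lie on the curve.


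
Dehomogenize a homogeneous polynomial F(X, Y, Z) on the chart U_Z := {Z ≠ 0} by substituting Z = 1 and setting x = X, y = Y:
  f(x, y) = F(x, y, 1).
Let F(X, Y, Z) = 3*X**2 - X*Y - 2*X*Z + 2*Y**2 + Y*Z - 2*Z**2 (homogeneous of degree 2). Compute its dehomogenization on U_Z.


f(x, y) = 3*x**2 - x*y - 2*x + 2*y**2 + y - 2

On U_Z we set Z = 1. Each monomial c·X^i·Y^j·Z^k in F becomes c·x^i·y^j·1^k = c·x^i·y^j.
Substituting Z = 1: F(X, Y, 1) = 3*x**2 - x*y - 2*x + 2*y**2 + y - 2.
Note: deg(f) ≤ deg(F) = 2; strict inequality happens when F is divisible by Z (lost terms).


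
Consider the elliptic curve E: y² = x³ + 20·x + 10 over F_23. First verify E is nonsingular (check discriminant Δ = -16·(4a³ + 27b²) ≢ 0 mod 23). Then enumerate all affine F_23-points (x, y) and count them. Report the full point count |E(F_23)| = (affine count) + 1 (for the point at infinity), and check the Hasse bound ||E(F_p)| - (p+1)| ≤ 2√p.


Affine points = {(1, 10), (1, 13), (2, 9), (2, 14), (4, 4), (4, 19), (6, 1), (6, 22), (12, 0), (13, 11), (13, 12), (19, 2), (19, 21), (21, 10), (21, 13), (22, 9), (22, 14)}; affine count = 17; |E(F_23)| = 18.

Discriminant check: Δ ∝ 4a³ + 27b² = 4·20³ + 27·10² = 4·8000 + 27·100 ≡ 16 (mod 23). Nonzero ⇒ E is nonsingular.
For each x ∈ F_23, compute rhs = x³ + 20·x + 10 mod 23, then count y ∈ F_23 with y² ≡ rhs.
  x = 0: rhs = 10, matching y values: none (0 points).
  x = 1: rhs = 8, matching y values: 10, 13 (2 points).
  x = 2: rhs = 12, matching y values: 9, 14 (2 points).
  x = 3: rhs = 5, matching y values: none (0 points).
  x = 4: rhs = 16, matching y values: 4, 19 (2 points).
  x = 5: rhs = 5, matching y values: none (0 points).
  x = 6: rhs = 1, matching y values: 1, 22 (2 points).
  x = 7: rhs = 10, matching y values: none (0 points).
  x = 8: rhs = 15, matching y values: none (0 points).
  x = 9: rhs = 22, matching y values: none (0 points).
  x = 10: rhs = 14, matching y values: none (0 points).
  x = 11: rhs = 20, matching y values: none (0 points).
  x = 12: rhs = 0, matching y values: 0 (1 points).
  x = 13: rhs = 6, matching y values: 11, 12 (2 points).
  x = 14: rhs = 21, matching y values: none (0 points).
  x = 15: rhs = 5, matching y values: none (0 points).
  x = 16: rhs = 10, matching y values: none (0 points).
  x = 17: rhs = 19, matching y values: none (0 points).
  x = 18: rhs = 15, matching y values: none (0 points).
  x = 19: rhs = 4, matching y values: 2, 21 (2 points).
  x = 20: rhs = 15, matching y values: none (0 points).
  x = 21: rhs = 8, matching y values: 10, 13 (2 points).
  x = 22: rhs = 12, matching y values: 9, 14 (2 points).
Total affine count: 17.
Full point count |E(F_23)| = 17 + 1 = 18.
Hasse bound: |18 − (23+1)| = |-6| = 6 ≤ 2√23 ≈ 9.5917 ✓.


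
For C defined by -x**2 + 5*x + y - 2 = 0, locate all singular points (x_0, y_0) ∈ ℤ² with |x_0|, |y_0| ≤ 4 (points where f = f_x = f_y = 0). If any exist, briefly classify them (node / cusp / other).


No singular points in the scanned grid; C is smooth there.

Compute partial derivatives:
  f_x = 5 - 2*x.
  f_y = 1.
f_y = 1 is a nonzero constant, so f_y never vanishes: no point (x, y) can satisfy f = f_x = f_y = 0. In particular no (x, y) ∈ {−4, ..., 4}² is singular; the curve is smooth.


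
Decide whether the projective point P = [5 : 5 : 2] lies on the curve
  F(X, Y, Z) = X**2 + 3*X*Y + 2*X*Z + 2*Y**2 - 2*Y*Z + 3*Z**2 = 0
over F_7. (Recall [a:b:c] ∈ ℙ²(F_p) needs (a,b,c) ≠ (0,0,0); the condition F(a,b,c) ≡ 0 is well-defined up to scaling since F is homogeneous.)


F(5,5,2) ≡ 1 (mod 7); P is NOT on the curve.

Evaluate F(5, 5, 2) term-by-term (mod 7).
  X**2 ↦ 1·25·1·1 = 25
  3*X*Y ↦ 3·5·5·1 = 75
  2*X*Z ↦ 2·5·1·2 = 20
  2*Y**2 ↦ 2·1·25·1 = 50
  -2*Y*Z ↦ -2·1·5·2 = -20
  3*Z**2 ↦ 3·1·1·4 = 12
Sum: F(5, 5, 2) = (25) + (75) + (20) + (50) + (-20) + (12) = 162.
Reducing mod 7: 162 ≡ 1 (mod 7).
Since F(a, b, c) ≡ 1 ≠ 0 (mod 7), P does NOT lie on the curve.


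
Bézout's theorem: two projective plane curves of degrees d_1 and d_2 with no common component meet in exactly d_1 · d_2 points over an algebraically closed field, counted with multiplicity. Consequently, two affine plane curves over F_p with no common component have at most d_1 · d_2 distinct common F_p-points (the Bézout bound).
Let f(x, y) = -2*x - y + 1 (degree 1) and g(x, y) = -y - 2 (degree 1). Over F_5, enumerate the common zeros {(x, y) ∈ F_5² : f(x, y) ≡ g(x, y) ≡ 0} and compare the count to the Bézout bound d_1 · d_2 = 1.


Common zeros: {(4, 3)}; count = 1; Bézout bound = 1.

deg(f) = 1, deg(g) = 1, so Bézout bound = 1.
Scan x ∈ F_5. For each x, list the y ∈ F_5 with f(x, y) ≡ 0 and those with g(x, y) ≡ 0 (mod 5); the common zeros in that column are the intersection.
  x = 0: f ≡ 0 at y ∈ {1}; g ≡ 0 at y ∈ {3}; common: ∅.
  x = 1: f ≡ 0 at y ∈ {4}; g ≡ 0 at y ∈ {3}; common: ∅.
  x = 2: f ≡ 0 at y ∈ {2}; g ≡ 0 at y ∈ {3}; common: ∅.
  x = 3: f ≡ 0 at y ∈ {0}; g ≡ 0 at y ∈ {3}; common: ∅.
  x = 4: f ≡ 0 at y ∈ {3}; g ≡ 0 at y ∈ {3}; common: {3}.
Collecting: common zeros = {(4, 3)}, so the count is 1.
Comparison with the Bézout bound: 1 ≤ 1 = deg(f)·deg(g), as expected for curves with no common component (the bound is attained).


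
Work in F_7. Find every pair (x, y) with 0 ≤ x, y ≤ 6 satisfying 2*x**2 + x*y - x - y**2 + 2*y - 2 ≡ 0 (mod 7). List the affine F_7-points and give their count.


Affine F_7-points: {(2, 1), (2, 3), (3, 6), (4, 3), (5, 1), (5, 6)}; count = 6.

For each of the 49 pairs (x, y) ∈ F_7², evaluate f(x, y) mod 7. Record the zeros.
  x = 0: [0↦5, 1↦6, 2↦5, 3↦2, 4↦4, 5↦4, 6↦2]  zeros at y ∈ ∅
  x = 1: [0↦6, 1↦1, 2↦1, 3↦6, 4↦2, 5↦3, 6↦2]  zeros at y ∈ ∅
  x = 2: [0↦4, 1↦0, 2↦1, 3↦0, 4↦4, 5↦6, 6↦6]  zeros at y ∈ {1, 3}
  x = 3: [0↦6, 1↦3, 2↦5, 3↦5, 4↦3, 5↦6, 6↦0]  zeros at y ∈ {6}
  x = 4: [0↦5, 1↦3, 2↦6, 3↦0, 4↦6, 5↦3, 6↦5]  zeros at y ∈ {3}
  x = 5: [0↦1, 1↦0, 2↦4, 3↦6, 4↦6, 5↦4, 6↦0]  zeros at y ∈ {1, 6}
  x = 6: [0↦1, 1↦1, 2↦6, 3↦2, 4↦3, 5↦2, 6↦6]  zeros at y ∈ ∅
Collecting zeros: affine points = {(2, 1), (2, 3), (3, 6), (4, 3), (5, 1), (5, 6)}.
Total count |C(F_7)_aff| = 6.


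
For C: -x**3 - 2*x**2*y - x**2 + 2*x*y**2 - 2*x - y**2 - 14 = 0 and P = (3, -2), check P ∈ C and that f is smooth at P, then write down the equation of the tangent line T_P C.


Tangent line at P: -3*x - 38*y - 67 = 0.

Step 1: f(3, -2) = 0, so P lies on C.
Step 2: partial derivatives
  f_x(x, y) = -3*x**2 - 4*x*y - 2*x + 2*y**2 - 2, f_y(x, y) = -2*x**2 + 4*x*y - 2*y.
  f_x(P) = -3, f_y(P) = -38 (gradient nonzero, so P is smooth).
Step 3: tangent line at P: -3·(x − 3) + -38·(y − -2) = 0.
Expanding: -3*x - 38*y - 67 = 0.


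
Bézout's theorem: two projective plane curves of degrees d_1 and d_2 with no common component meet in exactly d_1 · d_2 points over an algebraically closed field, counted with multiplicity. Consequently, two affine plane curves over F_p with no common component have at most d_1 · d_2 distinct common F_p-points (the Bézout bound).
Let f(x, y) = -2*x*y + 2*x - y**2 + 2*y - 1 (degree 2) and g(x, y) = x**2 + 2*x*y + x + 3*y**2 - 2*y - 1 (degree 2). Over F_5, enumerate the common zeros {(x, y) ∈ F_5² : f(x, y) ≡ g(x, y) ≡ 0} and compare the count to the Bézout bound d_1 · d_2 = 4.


Common zeros: {(0, 1), (2, 1)}; count = 2; Bézout bound = 4.

deg(f) = 2, deg(g) = 2, so Bézout bound = 4.
Scan x ∈ F_5. For each x, list the y ∈ F_5 with f(x, y) ≡ 0 and those with g(x, y) ≡ 0 (mod 5); the common zeros in that column are the intersection.
  x = 0: f ≡ 0 at y ∈ {1}; g ≡ 0 at y ∈ {1, 3}; common: {1}.
  x = 1: f ≡ 0 at y ∈ {1, 4}; g ≡ 0 at y ∈ ∅; common: ∅.
  x = 2: f ≡ 0 at y ∈ {1, 2}; g ≡ 0 at y ∈ {0, 1}; common: {1}.
  x = 3: f ≡ 0 at y ∈ {0, 1}; g ≡ 0 at y ∈ {3, 4}; common: ∅.
  x = 4: f ≡ 0 at y ∈ {1, 3}; g ≡ 0 at y ∈ ∅; common: ∅.
Collecting: common zeros = {(0, 1), (2, 1)}, so the count is 2.
Comparison with the Bézout bound: 2 ≤ 4 = deg(f)·deg(g), as expected for curves with no common component (the affine F_5-count falls short of the bound because intersections may lie at infinity, over extension fields, or carry multiplicity).


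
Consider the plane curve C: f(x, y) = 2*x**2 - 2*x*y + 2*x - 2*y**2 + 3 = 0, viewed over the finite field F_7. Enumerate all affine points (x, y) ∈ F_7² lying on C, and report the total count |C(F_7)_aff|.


Affine F_7-points: {(1, 0), (1, 6), (3, 2), (4, 4), (4, 6), (5, 0), (5, 2), (6, 4)}; count = 8.

For each of the 49 pairs (x, y) ∈ F_7², evaluate f(x, y) mod 7. Record the zeros.
  x = 0: [0↦3, 1↦1, 2↦2, 3↦6, 4↦6, 5↦2, 6↦1]  zeros at y ∈ ∅
  x = 1: [0↦0, 1↦3, 2↦2, 3↦4, 4↦2, 5↦3, 6↦0]  zeros at y ∈ {0, 6}
  x = 2: [0↦1, 1↦2, 2↦6, 3↦6, 4↦2, 5↦1, 6↦3]  zeros at y ∈ ∅
  x = 3: [0↦6, 1↦5, 2↦0, 3↦5, 4↦6, 5↦3, 6↦3]  zeros at y ∈ {2}
  x = 4: [0↦1, 1↦5, 2↦5, 3↦1, 4↦0, 5↦2, 6↦0]  zeros at y ∈ {4, 6}
  x = 5: [0↦0, 1↦2, 2↦0, 3↦1, 4↦5, 5↦5, 6↦1]  zeros at y ∈ {0, 2}
  x = 6: [0↦3, 1↦3, 2↦6, 3↦5, 4↦0, 5↦5, 6↦6]  zeros at y ∈ {4}
Collecting zeros: affine points = {(1, 0), (1, 6), (3, 2), (4, 4), (4, 6), (5, 0), (5, 2), (6, 4)}.
Total count |C(F_7)_aff| = 8.


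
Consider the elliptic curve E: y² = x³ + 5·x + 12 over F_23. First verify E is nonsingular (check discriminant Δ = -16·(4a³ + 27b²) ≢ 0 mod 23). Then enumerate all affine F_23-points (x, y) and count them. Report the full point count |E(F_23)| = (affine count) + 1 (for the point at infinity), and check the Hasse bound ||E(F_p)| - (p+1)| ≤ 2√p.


Affine points = {(0, 9), (0, 14), (1, 8), (1, 15), (3, 10), (3, 13), (4, 2), (4, 21), (5, 1), (5, 22), (8, 9), (8, 14), (9, 2), (9, 21), (10, 2), (10, 21), (11, 8), (11, 15), (12, 11), (12, 12), (15, 9), (15, 14), (16, 5), (16, 18), (18, 0), (20, 4), (20, 19), (22, 11), (22, 12)}; affine count = 29; |E(F_23)| = 30.

Discriminant check: Δ ∝ 4a³ + 27b² = 4·5³ + 27·12² = 4·125 + 27·144 ≡ 18 (mod 23). Nonzero ⇒ E is nonsingular.
For each x ∈ F_23, compute rhs = x³ + 5·x + 12 mod 23, then count y ∈ F_23 with y² ≡ rhs.
  x = 0: rhs = 12, matching y values: 9, 14 (2 points).
  x = 1: rhs = 18, matching y values: 8, 15 (2 points).
  x = 2: rhs = 7, matching y values: none (0 points).
  x = 3: rhs = 8, matching y values: 10, 13 (2 points).
  x = 4: rhs = 4, matching y values: 2, 21 (2 points).
  x = 5: rhs = 1, matching y values: 1, 22 (2 points).
  x = 6: rhs = 5, matching y values: none (0 points).
  x = 7: rhs = 22, matching y values: none (0 points).
  x = 8: rhs = 12, matching y values: 9, 14 (2 points).
  x = 9: rhs = 4, matching y values: 2, 21 (2 points).
  x = 10: rhs = 4, matching y values: 2, 21 (2 points).
  x = 11: rhs = 18, matching y values: 8, 15 (2 points).
  x = 12: rhs = 6, matching y values: 11, 12 (2 points).
  x = 13: rhs = 20, matching y values: none (0 points).
  x = 14: rhs = 20, matching y values: none (0 points).
  x = 15: rhs = 12, matching y values: 9, 14 (2 points).
  x = 16: rhs = 2, matching y values: 5, 18 (2 points).
  x = 17: rhs = 19, matching y values: none (0 points).
  x = 18: rhs = 0, matching y values: 0 (1 points).
  x = 19: rhs = 20, matching y values: none (0 points).
  x = 20: rhs = 16, matching y values: 4, 19 (2 points).
  x = 21: rhs = 17, matching y values: none (0 points).
  x = 22: rhs = 6, matching y values: 11, 12 (2 points).
Total affine count: 29.
Full point count |E(F_23)| = 29 + 1 = 30.
Hasse bound: |30 − (23+1)| = |6| = 6 ≤ 2√23 ≈ 9.5917 ✓.


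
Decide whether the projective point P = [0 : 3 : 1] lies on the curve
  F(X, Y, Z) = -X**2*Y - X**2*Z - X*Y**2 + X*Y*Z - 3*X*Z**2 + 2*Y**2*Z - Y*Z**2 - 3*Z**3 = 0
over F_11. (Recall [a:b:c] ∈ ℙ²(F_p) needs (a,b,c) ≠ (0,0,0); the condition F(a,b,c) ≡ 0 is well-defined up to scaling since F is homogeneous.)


F(0,3,1) ≡ 1 (mod 11); P is NOT on the curve.

Evaluate F(0, 3, 1) term-by-term (mod 11).
  -X**2*Y ↦ -1·0·3·1 = 0
  -X**2*Z ↦ -1·0·1·1 = 0
  -X*Y**2 ↦ -1·0·9·1 = 0
  X*Y*Z ↦ 1·0·3·1 = 0
  -3*X*Z**2 ↦ -3·0·1·1 = 0
  2*Y**2*Z ↦ 2·1·9·1 = 18
  -Y*Z**2 ↦ -1·1·3·1 = -3
  -3*Z**3 ↦ -3·1·1·1 = -3
Sum: F(0, 3, 1) = (0) + (0) + (0) + (0) + (0) + (18) + (-3) + (-3) = 12.
Reducing mod 11: 12 ≡ 1 (mod 11).
Since F(a, b, c) ≡ 1 ≠ 0 (mod 11), P does NOT lie on the curve.


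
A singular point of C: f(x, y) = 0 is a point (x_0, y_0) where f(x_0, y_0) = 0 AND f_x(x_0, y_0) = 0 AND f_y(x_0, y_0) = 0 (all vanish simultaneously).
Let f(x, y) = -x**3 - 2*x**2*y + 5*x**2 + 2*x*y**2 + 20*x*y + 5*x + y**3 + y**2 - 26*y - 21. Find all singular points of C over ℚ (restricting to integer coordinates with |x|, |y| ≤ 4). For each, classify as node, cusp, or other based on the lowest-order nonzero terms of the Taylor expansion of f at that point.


Singular points: {(3, -2)}; classification: cusp.

Compute partial derivatives:
  f_x = -3*x**2 - 4*x*y + 10*x + 2*y**2 + 20*y + 5.
  f_y = -2*x**2 + 4*x*y + 20*x + 3*y**2 + 2*y - 26.
Scan x_0 ∈ {−4, ..., 4}. For each x_0, f_y(x_0, y) is a polynomial in y; find its integer roots y ∈ {−4, ..., 4}, then test f_x and f at those candidates.
  x = -4: f_y(-4, y) = 3*y**2 - 14*y - 138; no integer root y with |y| ≤ 4.
  x = -3: f_y(-3, y) = 3*y**2 - 10*y - 104; no integer root y with |y| ≤ 4.
  x = -2: f_y(-2, y) = 3*y**2 - 6*y - 74; no integer root y with |y| ≤ 4.
  x = -1: f_y(-1, y) = 3*y**2 - 2*y - 48; no integer root y with |y| ≤ 4.
  x = 0: f_y(0, y) = 3*y**2 + 2*y - 26; no integer root y with |y| ≤ 4.
  x = 1: f_y(1, y) = 3*y**2 + 6*y - 8; no integer root y with |y| ≤ 4.
  x = 2: f_y(2, y) = 3*y**2 + 10*y + 6; no integer root y with |y| ≤ 4.
  x = 3: f_y(3, y) = 3*y**2 + 14*y + 16; vanishes at y ∈ {-2}. (3, -2): f_x = 0, f = 0 — SINGULAR.
  x = 4: f_y(4, y) = 3*y**2 + 18*y + 22; no integer root y with |y| ≤ 4.
Only singular point on the grid: (3, -2).
Classify: substitute x = 3 + u, y = -2 + v and expand: f = -u**3 - 2*u**2*v + 2*u*v**2 + v**3 + v**2.
No constant or linear terms (consistent with a singular point). Quadratic part: v**2. Cubic part: -u**3 - 2*u**2*v + 2*u*v**2 + v**3.
The quadratic part v**2 is a perfect square, so there is a single (double) tangent line v = 0, i.e. y = -2. Restricting the cubic part to that line (v = 0) leaves -u**3 ≠ 0, so f is not divisible by v and the branch is v² ≈ u**3 to lowest order — this is a cusp.
Classification: cusp.


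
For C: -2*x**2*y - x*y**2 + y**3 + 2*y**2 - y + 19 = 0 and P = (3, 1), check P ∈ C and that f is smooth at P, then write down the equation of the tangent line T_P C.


Tangent line at P: -13*x - 18*y + 57 = 0.

Step 1: f(3, 1) = 0, so P lies on C.
Step 2: partial derivatives
  f_x(x, y) = -4*x*y - y**2, f_y(x, y) = -2*x**2 - 2*x*y + 3*y**2 + 4*y - 1.
  f_x(P) = -13, f_y(P) = -18 (gradient nonzero, so P is smooth).
Step 3: tangent line at P: -13·(x − 3) + -18·(y − 1) = 0.
Expanding: -13*x - 18*y + 57 = 0.


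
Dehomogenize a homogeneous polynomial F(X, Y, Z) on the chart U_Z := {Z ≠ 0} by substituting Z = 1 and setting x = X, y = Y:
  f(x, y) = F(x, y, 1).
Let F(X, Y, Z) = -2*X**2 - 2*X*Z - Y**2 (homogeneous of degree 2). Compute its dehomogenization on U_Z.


f(x, y) = -2*x**2 - 2*x - y**2

On U_Z we set Z = 1. Each monomial c·X^i·Y^j·Z^k in F becomes c·x^i·y^j·1^k = c·x^i·y^j.
Substituting Z = 1: F(X, Y, 1) = -2*x**2 - 2*x - y**2.
Note: deg(f) ≤ deg(F) = 2; strict inequality happens when F is divisible by Z (lost terms).
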